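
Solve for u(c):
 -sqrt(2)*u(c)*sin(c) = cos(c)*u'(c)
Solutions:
 u(c) = C1*cos(c)^(sqrt(2))


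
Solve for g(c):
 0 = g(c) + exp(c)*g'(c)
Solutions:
 g(c) = C1*exp(exp(-c))


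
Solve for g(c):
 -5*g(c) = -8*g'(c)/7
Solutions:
 g(c) = C1*exp(35*c/8)


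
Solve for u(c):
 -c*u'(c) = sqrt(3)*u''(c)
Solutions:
 u(c) = C1 + C2*erf(sqrt(2)*3^(3/4)*c/6)


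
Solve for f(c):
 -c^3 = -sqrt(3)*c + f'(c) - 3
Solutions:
 f(c) = C1 - c^4/4 + sqrt(3)*c^2/2 + 3*c


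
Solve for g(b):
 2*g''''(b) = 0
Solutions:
 g(b) = C1 + C2*b + C3*b^2 + C4*b^3


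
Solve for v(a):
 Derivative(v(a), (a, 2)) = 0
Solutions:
 v(a) = C1 + C2*a


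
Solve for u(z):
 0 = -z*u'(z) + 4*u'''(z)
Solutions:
 u(z) = C1 + Integral(C2*airyai(2^(1/3)*z/2) + C3*airybi(2^(1/3)*z/2), z)


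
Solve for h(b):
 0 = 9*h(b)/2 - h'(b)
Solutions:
 h(b) = C1*exp(9*b/2)


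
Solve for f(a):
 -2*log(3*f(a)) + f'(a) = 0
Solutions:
 -Integral(1/(log(_y) + log(3)), (_y, f(a)))/2 = C1 - a


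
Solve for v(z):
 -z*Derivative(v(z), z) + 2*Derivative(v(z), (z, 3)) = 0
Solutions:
 v(z) = C1 + Integral(C2*airyai(2^(2/3)*z/2) + C3*airybi(2^(2/3)*z/2), z)


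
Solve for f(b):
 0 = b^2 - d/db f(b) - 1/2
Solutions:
 f(b) = C1 + b^3/3 - b/2


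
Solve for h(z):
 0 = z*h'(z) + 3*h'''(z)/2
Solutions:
 h(z) = C1 + Integral(C2*airyai(-2^(1/3)*3^(2/3)*z/3) + C3*airybi(-2^(1/3)*3^(2/3)*z/3), z)


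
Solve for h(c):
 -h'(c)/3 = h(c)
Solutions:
 h(c) = C1*exp(-3*c)


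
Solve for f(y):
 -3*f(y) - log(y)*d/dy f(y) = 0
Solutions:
 f(y) = C1*exp(-3*li(y))


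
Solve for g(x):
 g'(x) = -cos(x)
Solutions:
 g(x) = C1 - sin(x)


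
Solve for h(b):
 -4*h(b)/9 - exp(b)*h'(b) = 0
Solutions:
 h(b) = C1*exp(4*exp(-b)/9)


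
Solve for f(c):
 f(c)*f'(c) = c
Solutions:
 f(c) = -sqrt(C1 + c^2)
 f(c) = sqrt(C1 + c^2)


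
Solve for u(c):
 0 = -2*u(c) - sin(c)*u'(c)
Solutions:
 u(c) = C1*(cos(c) + 1)/(cos(c) - 1)


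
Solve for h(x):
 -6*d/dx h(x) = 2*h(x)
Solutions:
 h(x) = C1*exp(-x/3)


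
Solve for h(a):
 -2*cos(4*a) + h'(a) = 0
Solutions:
 h(a) = C1 + sin(4*a)/2


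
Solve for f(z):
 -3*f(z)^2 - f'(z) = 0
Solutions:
 f(z) = 1/(C1 + 3*z)


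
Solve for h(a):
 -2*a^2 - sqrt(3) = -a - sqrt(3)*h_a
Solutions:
 h(a) = C1 + 2*sqrt(3)*a^3/9 - sqrt(3)*a^2/6 + a


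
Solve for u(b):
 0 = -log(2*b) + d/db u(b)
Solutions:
 u(b) = C1 + b*log(b) - b + b*log(2)


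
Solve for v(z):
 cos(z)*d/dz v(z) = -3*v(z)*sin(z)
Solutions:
 v(z) = C1*cos(z)^3


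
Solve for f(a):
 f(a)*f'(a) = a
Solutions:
 f(a) = -sqrt(C1 + a^2)
 f(a) = sqrt(C1 + a^2)


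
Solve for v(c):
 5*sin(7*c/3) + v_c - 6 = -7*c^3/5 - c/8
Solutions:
 v(c) = C1 - 7*c^4/20 - c^2/16 + 6*c + 15*cos(7*c/3)/7


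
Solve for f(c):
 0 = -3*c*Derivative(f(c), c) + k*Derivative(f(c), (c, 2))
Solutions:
 f(c) = C1 + C2*erf(sqrt(6)*c*sqrt(-1/k)/2)/sqrt(-1/k)


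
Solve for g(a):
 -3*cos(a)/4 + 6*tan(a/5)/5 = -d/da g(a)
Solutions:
 g(a) = C1 + 6*log(cos(a/5)) + 3*sin(a)/4


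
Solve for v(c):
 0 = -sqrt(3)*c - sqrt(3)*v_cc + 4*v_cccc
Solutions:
 v(c) = C1 + C2*c + C3*exp(-3^(1/4)*c/2) + C4*exp(3^(1/4)*c/2) - c^3/6


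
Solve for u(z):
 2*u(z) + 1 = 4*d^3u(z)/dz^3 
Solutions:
 u(z) = C3*exp(2^(2/3)*z/2) + (C1*sin(2^(2/3)*sqrt(3)*z/4) + C2*cos(2^(2/3)*sqrt(3)*z/4))*exp(-2^(2/3)*z/4) - 1/2


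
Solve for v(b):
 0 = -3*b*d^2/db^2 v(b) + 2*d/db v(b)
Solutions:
 v(b) = C1 + C2*b^(5/3)


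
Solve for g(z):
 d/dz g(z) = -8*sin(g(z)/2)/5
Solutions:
 8*z/5 + log(cos(g(z)/2) - 1) - log(cos(g(z)/2) + 1) = C1


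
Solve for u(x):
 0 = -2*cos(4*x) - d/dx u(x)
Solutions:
 u(x) = C1 - sin(4*x)/2


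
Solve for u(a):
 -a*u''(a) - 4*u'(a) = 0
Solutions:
 u(a) = C1 + C2/a^3


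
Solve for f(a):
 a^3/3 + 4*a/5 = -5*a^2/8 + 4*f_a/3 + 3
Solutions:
 f(a) = C1 + a^4/16 + 5*a^3/32 + 3*a^2/10 - 9*a/4


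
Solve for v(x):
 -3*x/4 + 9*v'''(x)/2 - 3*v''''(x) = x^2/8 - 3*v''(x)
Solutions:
 v(x) = C1 + C2*x + C3*exp(-x/2) + C4*exp(2*x) + x^4/288 + x^3/48 - 5*x^2/96


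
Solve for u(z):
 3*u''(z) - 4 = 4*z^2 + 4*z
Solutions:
 u(z) = C1 + C2*z + z^4/9 + 2*z^3/9 + 2*z^2/3


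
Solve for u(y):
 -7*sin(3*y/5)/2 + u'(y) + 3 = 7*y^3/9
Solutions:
 u(y) = C1 + 7*y^4/36 - 3*y - 35*cos(3*y/5)/6


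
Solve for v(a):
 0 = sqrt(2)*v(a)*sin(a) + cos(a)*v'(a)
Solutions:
 v(a) = C1*cos(a)^(sqrt(2))


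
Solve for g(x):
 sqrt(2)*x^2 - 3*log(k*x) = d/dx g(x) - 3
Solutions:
 g(x) = C1 + sqrt(2)*x^3/3 - 3*x*log(k*x) + 6*x


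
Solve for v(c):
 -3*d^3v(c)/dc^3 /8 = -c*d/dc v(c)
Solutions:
 v(c) = C1 + Integral(C2*airyai(2*3^(2/3)*c/3) + C3*airybi(2*3^(2/3)*c/3), c)


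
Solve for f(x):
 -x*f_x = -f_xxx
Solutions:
 f(x) = C1 + Integral(C2*airyai(x) + C3*airybi(x), x)


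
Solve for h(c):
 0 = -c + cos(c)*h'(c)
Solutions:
 h(c) = C1 + Integral(c/cos(c), c)


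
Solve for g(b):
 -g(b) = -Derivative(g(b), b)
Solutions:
 g(b) = C1*exp(b)


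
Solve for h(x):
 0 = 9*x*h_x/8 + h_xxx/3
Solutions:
 h(x) = C1 + Integral(C2*airyai(-3*x/2) + C3*airybi(-3*x/2), x)


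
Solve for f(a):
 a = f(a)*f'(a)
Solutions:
 f(a) = -sqrt(C1 + a^2)
 f(a) = sqrt(C1 + a^2)


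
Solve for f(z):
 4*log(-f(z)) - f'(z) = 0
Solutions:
 -li(-f(z)) = C1 + 4*z


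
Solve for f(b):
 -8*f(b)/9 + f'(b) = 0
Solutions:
 f(b) = C1*exp(8*b/9)


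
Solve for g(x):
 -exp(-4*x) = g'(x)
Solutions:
 g(x) = C1 + exp(-4*x)/4


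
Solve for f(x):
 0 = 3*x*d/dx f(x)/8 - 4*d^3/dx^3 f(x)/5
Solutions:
 f(x) = C1 + Integral(C2*airyai(30^(1/3)*x/4) + C3*airybi(30^(1/3)*x/4), x)


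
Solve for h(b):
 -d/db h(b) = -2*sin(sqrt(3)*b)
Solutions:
 h(b) = C1 - 2*sqrt(3)*cos(sqrt(3)*b)/3


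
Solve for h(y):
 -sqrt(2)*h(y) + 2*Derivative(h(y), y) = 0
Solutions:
 h(y) = C1*exp(sqrt(2)*y/2)


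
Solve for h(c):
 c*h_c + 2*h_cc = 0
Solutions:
 h(c) = C1 + C2*erf(c/2)


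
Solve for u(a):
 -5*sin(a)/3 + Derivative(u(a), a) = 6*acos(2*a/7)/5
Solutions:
 u(a) = C1 + 6*a*acos(2*a/7)/5 - 3*sqrt(49 - 4*a^2)/5 - 5*cos(a)/3


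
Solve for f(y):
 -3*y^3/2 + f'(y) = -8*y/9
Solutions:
 f(y) = C1 + 3*y^4/8 - 4*y^2/9


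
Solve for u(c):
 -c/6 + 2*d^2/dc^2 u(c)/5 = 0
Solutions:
 u(c) = C1 + C2*c + 5*c^3/72


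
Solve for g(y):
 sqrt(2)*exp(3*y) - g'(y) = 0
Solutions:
 g(y) = C1 + sqrt(2)*exp(3*y)/3


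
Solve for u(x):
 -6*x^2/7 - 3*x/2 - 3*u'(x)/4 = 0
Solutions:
 u(x) = C1 - 8*x^3/21 - x^2


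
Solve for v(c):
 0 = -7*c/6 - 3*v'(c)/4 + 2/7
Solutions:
 v(c) = C1 - 7*c^2/9 + 8*c/21


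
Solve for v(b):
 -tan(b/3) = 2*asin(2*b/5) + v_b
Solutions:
 v(b) = C1 - 2*b*asin(2*b/5) - sqrt(25 - 4*b^2) + 3*log(cos(b/3))


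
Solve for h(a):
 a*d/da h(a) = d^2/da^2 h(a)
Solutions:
 h(a) = C1 + C2*erfi(sqrt(2)*a/2)


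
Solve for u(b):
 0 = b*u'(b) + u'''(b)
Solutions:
 u(b) = C1 + Integral(C2*airyai(-b) + C3*airybi(-b), b)


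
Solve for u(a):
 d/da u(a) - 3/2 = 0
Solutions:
 u(a) = C1 + 3*a/2


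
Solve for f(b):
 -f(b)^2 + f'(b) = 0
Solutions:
 f(b) = -1/(C1 + b)


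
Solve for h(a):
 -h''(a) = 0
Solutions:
 h(a) = C1 + C2*a


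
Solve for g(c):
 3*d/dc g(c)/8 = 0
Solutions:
 g(c) = C1


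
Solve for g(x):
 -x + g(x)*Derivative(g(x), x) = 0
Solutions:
 g(x) = -sqrt(C1 + x^2)
 g(x) = sqrt(C1 + x^2)


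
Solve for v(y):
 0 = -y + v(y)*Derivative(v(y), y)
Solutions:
 v(y) = -sqrt(C1 + y^2)
 v(y) = sqrt(C1 + y^2)


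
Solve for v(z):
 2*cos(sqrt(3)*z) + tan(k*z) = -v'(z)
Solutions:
 v(z) = C1 - Piecewise((-log(cos(k*z))/k, Ne(k, 0)), (0, True)) - 2*sqrt(3)*sin(sqrt(3)*z)/3


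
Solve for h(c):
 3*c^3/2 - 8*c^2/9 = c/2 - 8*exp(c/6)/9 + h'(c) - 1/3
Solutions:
 h(c) = C1 + 3*c^4/8 - 8*c^3/27 - c^2/4 + c/3 + 16*exp(c/6)/3


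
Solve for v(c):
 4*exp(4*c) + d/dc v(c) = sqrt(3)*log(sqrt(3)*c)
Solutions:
 v(c) = C1 + sqrt(3)*c*log(c) + sqrt(3)*c*(-1 + log(3)/2) - exp(4*c)


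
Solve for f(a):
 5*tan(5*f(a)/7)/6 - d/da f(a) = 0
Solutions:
 f(a) = -7*asin(C1*exp(25*a/42))/5 + 7*pi/5
 f(a) = 7*asin(C1*exp(25*a/42))/5


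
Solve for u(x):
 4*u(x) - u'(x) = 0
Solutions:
 u(x) = C1*exp(4*x)


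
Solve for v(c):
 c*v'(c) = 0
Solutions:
 v(c) = C1


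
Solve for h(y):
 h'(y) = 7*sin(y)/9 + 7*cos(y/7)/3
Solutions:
 h(y) = C1 + 49*sin(y/7)/3 - 7*cos(y)/9


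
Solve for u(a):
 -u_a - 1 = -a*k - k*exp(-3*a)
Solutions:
 u(a) = C1 + a^2*k/2 - a - k*exp(-3*a)/3


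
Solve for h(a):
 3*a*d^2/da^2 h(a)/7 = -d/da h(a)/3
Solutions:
 h(a) = C1 + C2*a^(2/9)


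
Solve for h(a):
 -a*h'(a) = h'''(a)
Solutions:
 h(a) = C1 + Integral(C2*airyai(-a) + C3*airybi(-a), a)


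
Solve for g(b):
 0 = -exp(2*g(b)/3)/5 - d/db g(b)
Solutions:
 g(b) = 3*log(-sqrt(-1/(C1 - b))) - 3*log(2) + 3*log(30)/2
 g(b) = 3*log(-1/(C1 - b))/2 - 3*log(2) + 3*log(30)/2


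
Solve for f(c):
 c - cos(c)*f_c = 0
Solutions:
 f(c) = C1 + Integral(c/cos(c), c)


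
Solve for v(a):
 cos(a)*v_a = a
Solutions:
 v(a) = C1 + Integral(a/cos(a), a)


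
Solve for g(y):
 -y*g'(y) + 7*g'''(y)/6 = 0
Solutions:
 g(y) = C1 + Integral(C2*airyai(6^(1/3)*7^(2/3)*y/7) + C3*airybi(6^(1/3)*7^(2/3)*y/7), y)


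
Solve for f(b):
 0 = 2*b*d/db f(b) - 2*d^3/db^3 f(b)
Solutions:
 f(b) = C1 + Integral(C2*airyai(b) + C3*airybi(b), b)


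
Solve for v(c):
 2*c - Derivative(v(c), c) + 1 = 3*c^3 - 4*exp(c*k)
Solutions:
 v(c) = C1 - 3*c^4/4 + c^2 + c + 4*exp(c*k)/k


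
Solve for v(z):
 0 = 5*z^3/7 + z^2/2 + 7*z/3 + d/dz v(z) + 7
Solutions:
 v(z) = C1 - 5*z^4/28 - z^3/6 - 7*z^2/6 - 7*z


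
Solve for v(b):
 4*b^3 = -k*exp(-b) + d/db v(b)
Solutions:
 v(b) = C1 + b^4 - k*exp(-b)


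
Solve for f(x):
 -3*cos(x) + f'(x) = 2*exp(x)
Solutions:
 f(x) = C1 + 2*exp(x) + 3*sin(x)


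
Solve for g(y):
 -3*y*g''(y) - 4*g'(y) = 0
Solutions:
 g(y) = C1 + C2/y^(1/3)


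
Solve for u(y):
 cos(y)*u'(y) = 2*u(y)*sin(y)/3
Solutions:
 u(y) = C1/cos(y)^(2/3)


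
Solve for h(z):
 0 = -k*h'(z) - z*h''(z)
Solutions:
 h(z) = C1 + z^(1 - re(k))*(C2*sin(log(z)*Abs(im(k))) + C3*cos(log(z)*im(k)))


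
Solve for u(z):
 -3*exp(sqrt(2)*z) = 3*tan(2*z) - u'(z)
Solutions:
 u(z) = C1 + 3*sqrt(2)*exp(sqrt(2)*z)/2 - 3*log(cos(2*z))/2


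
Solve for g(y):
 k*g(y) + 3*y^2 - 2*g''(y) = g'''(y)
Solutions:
 g(y) = C1*exp(-y*((-27*k/2 + sqrt((16 - 27*k)^2 - 256)/2 + 8)^(1/3) + 2 + 4/(-27*k/2 + sqrt((16 - 27*k)^2 - 256)/2 + 8)^(1/3))/3) + C2*exp(y*((-27*k/2 + sqrt((16 - 27*k)^2 - 256)/2 + 8)^(1/3) - sqrt(3)*I*(-27*k/2 + sqrt((16 - 27*k)^2 - 256)/2 + 8)^(1/3) - 4 - 16/((-1 + sqrt(3)*I)*(-27*k/2 + sqrt((16 - 27*k)^2 - 256)/2 + 8)^(1/3)))/6) + C3*exp(y*((-27*k/2 + sqrt((16 - 27*k)^2 - 256)/2 + 8)^(1/3) + sqrt(3)*I*(-27*k/2 + sqrt((16 - 27*k)^2 - 256)/2 + 8)^(1/3) - 4 + 16/((1 + sqrt(3)*I)*(-27*k/2 + sqrt((16 - 27*k)^2 - 256)/2 + 8)^(1/3)))/6) - 3*y^2/k - 12/k^2


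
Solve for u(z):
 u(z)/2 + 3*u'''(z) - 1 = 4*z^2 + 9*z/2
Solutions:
 u(z) = C3*exp(-6^(2/3)*z/6) + 8*z^2 + 9*z + (C1*sin(2^(2/3)*3^(1/6)*z/4) + C2*cos(2^(2/3)*3^(1/6)*z/4))*exp(6^(2/3)*z/12) + 2


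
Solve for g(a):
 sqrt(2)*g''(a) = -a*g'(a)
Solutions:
 g(a) = C1 + C2*erf(2^(1/4)*a/2)


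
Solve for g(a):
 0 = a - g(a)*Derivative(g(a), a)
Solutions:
 g(a) = -sqrt(C1 + a^2)
 g(a) = sqrt(C1 + a^2)


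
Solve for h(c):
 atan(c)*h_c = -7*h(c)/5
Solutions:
 h(c) = C1*exp(-7*Integral(1/atan(c), c)/5)


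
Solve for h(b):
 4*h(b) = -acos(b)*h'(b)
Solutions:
 h(b) = C1*exp(-4*Integral(1/acos(b), b))


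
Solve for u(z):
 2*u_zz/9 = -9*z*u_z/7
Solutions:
 u(z) = C1 + C2*erf(9*sqrt(7)*z/14)


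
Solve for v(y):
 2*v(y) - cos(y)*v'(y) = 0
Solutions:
 v(y) = C1*(sin(y) + 1)/(sin(y) - 1)


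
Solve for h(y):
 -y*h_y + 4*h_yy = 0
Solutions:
 h(y) = C1 + C2*erfi(sqrt(2)*y/4)


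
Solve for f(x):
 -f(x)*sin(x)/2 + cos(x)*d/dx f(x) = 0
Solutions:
 f(x) = C1/sqrt(cos(x))


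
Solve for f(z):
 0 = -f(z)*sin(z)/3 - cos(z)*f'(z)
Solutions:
 f(z) = C1*cos(z)^(1/3)


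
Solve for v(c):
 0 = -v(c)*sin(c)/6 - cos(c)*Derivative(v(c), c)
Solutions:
 v(c) = C1*cos(c)^(1/6)


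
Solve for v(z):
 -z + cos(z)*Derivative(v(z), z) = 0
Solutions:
 v(z) = C1 + Integral(z/cos(z), z)


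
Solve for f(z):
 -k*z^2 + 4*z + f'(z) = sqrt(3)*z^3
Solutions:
 f(z) = C1 + k*z^3/3 + sqrt(3)*z^4/4 - 2*z^2


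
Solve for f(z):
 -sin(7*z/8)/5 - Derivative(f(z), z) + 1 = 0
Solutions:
 f(z) = C1 + z + 8*cos(7*z/8)/35


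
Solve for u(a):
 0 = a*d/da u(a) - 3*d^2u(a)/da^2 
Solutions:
 u(a) = C1 + C2*erfi(sqrt(6)*a/6)


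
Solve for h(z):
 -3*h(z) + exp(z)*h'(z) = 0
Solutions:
 h(z) = C1*exp(-3*exp(-z))


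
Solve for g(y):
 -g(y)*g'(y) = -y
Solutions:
 g(y) = -sqrt(C1 + y^2)
 g(y) = sqrt(C1 + y^2)


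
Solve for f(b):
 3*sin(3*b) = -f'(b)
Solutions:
 f(b) = C1 + cos(3*b)


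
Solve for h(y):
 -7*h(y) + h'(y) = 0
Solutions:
 h(y) = C1*exp(7*y)


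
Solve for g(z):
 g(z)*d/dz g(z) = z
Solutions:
 g(z) = -sqrt(C1 + z^2)
 g(z) = sqrt(C1 + z^2)


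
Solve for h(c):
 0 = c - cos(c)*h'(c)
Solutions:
 h(c) = C1 + Integral(c/cos(c), c)


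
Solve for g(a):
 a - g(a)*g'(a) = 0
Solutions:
 g(a) = -sqrt(C1 + a^2)
 g(a) = sqrt(C1 + a^2)


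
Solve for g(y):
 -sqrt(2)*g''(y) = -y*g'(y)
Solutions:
 g(y) = C1 + C2*erfi(2^(1/4)*y/2)


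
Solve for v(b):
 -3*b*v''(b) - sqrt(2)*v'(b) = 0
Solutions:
 v(b) = C1 + C2*b^(1 - sqrt(2)/3)


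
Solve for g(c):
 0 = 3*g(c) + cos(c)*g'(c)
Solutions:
 g(c) = C1*(sin(c) - 1)^(3/2)/(sin(c) + 1)^(3/2)


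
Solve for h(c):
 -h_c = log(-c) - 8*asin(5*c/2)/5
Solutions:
 h(c) = C1 - c*log(-c) + 8*c*asin(5*c/2)/5 + c + 8*sqrt(4 - 25*c^2)/25


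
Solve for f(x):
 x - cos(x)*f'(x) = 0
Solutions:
 f(x) = C1 + Integral(x/cos(x), x)


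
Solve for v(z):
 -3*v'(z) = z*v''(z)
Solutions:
 v(z) = C1 + C2/z^2


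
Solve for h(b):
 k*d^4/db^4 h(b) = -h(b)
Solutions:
 h(b) = C1*exp(-b*(-1/k)^(1/4)) + C2*exp(b*(-1/k)^(1/4)) + C3*exp(-I*b*(-1/k)^(1/4)) + C4*exp(I*b*(-1/k)^(1/4))


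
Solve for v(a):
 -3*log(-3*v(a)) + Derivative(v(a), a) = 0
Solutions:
 -Integral(1/(log(-_y) + log(3)), (_y, v(a)))/3 = C1 - a


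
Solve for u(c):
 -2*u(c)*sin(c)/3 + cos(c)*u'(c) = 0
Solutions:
 u(c) = C1/cos(c)^(2/3)


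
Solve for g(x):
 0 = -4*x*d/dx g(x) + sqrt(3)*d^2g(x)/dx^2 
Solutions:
 g(x) = C1 + C2*erfi(sqrt(2)*3^(3/4)*x/3)


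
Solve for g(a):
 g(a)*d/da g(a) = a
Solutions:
 g(a) = -sqrt(C1 + a^2)
 g(a) = sqrt(C1 + a^2)


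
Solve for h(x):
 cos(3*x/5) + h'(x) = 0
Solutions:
 h(x) = C1 - 5*sin(3*x/5)/3


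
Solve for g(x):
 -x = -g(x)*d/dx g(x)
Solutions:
 g(x) = -sqrt(C1 + x^2)
 g(x) = sqrt(C1 + x^2)


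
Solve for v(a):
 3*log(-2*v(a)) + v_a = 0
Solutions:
 Integral(1/(log(-_y) + log(2)), (_y, v(a)))/3 = C1 - a


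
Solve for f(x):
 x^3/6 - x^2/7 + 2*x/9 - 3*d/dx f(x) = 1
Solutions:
 f(x) = C1 + x^4/72 - x^3/63 + x^2/27 - x/3


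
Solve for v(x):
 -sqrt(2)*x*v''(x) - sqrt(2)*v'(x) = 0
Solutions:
 v(x) = C1 + C2*log(x)


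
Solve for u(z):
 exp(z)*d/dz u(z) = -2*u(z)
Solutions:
 u(z) = C1*exp(2*exp(-z))


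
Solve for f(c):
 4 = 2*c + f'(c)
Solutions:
 f(c) = C1 - c^2 + 4*c


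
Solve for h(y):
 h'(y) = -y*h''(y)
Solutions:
 h(y) = C1 + C2*log(y)


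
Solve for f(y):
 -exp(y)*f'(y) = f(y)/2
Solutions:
 f(y) = C1*exp(exp(-y)/2)


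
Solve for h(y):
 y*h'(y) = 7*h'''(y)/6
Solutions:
 h(y) = C1 + Integral(C2*airyai(6^(1/3)*7^(2/3)*y/7) + C3*airybi(6^(1/3)*7^(2/3)*y/7), y)


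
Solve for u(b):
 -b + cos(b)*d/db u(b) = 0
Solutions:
 u(b) = C1 + Integral(b/cos(b), b)


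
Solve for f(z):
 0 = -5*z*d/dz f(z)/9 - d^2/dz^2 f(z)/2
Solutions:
 f(z) = C1 + C2*erf(sqrt(5)*z/3)


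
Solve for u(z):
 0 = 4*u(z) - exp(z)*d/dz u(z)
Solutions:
 u(z) = C1*exp(-4*exp(-z))


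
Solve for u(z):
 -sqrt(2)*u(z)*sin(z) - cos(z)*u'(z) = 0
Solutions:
 u(z) = C1*cos(z)^(sqrt(2))


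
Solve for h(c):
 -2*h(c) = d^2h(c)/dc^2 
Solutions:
 h(c) = C1*sin(sqrt(2)*c) + C2*cos(sqrt(2)*c)


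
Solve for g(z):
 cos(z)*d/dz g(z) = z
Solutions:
 g(z) = C1 + Integral(z/cos(z), z)


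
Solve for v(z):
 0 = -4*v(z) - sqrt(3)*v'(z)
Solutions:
 v(z) = C1*exp(-4*sqrt(3)*z/3)


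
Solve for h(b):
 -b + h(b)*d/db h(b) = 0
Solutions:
 h(b) = -sqrt(C1 + b^2)
 h(b) = sqrt(C1 + b^2)


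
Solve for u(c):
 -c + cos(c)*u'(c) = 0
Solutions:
 u(c) = C1 + Integral(c/cos(c), c)


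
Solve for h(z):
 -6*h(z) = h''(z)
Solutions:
 h(z) = C1*sin(sqrt(6)*z) + C2*cos(sqrt(6)*z)


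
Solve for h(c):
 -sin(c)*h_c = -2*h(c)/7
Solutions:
 h(c) = C1*(cos(c) - 1)^(1/7)/(cos(c) + 1)^(1/7)


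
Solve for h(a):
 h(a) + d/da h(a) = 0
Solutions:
 h(a) = C1*exp(-a)


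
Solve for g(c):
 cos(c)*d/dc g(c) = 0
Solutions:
 g(c) = C1


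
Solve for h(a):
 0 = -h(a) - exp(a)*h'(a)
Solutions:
 h(a) = C1*exp(exp(-a))


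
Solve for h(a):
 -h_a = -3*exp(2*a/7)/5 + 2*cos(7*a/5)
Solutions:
 h(a) = C1 + 21*exp(2*a/7)/10 - 10*sin(7*a/5)/7


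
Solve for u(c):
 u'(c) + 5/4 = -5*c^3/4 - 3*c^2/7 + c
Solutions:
 u(c) = C1 - 5*c^4/16 - c^3/7 + c^2/2 - 5*c/4


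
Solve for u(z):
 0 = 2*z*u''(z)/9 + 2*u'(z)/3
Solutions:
 u(z) = C1 + C2/z^2


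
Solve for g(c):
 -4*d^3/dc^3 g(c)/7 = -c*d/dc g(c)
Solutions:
 g(c) = C1 + Integral(C2*airyai(14^(1/3)*c/2) + C3*airybi(14^(1/3)*c/2), c)


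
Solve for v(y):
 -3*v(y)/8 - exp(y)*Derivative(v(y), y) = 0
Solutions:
 v(y) = C1*exp(3*exp(-y)/8)


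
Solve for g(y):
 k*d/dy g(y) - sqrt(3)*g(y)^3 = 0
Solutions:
 g(y) = -sqrt(2)*sqrt(-k/(C1*k + sqrt(3)*y))/2
 g(y) = sqrt(2)*sqrt(-k/(C1*k + sqrt(3)*y))/2


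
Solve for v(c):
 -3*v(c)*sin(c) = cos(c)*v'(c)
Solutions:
 v(c) = C1*cos(c)^3


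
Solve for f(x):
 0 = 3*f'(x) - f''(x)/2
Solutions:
 f(x) = C1 + C2*exp(6*x)


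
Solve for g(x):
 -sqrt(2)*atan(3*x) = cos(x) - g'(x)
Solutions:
 g(x) = C1 + sqrt(2)*(x*atan(3*x) - log(9*x^2 + 1)/6) + sin(x)


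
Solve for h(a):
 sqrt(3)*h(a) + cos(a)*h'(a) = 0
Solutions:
 h(a) = C1*(sin(a) - 1)^(sqrt(3)/2)/(sin(a) + 1)^(sqrt(3)/2)


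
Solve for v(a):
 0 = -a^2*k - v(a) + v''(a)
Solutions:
 v(a) = C1*exp(-a) + C2*exp(a) - a^2*k - 2*k


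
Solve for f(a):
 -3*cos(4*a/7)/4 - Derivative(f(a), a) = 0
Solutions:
 f(a) = C1 - 21*sin(4*a/7)/16


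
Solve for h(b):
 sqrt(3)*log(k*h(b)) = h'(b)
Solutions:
 li(k*h(b))/k = C1 + sqrt(3)*b


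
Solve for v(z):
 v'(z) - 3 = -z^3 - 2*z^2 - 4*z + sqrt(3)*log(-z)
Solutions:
 v(z) = C1 - z^4/4 - 2*z^3/3 - 2*z^2 + sqrt(3)*z*log(-z) + z*(3 - sqrt(3))


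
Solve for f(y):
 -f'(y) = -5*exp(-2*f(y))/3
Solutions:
 f(y) = log(-sqrt(C1 + 30*y)) - log(3)
 f(y) = log(C1 + 30*y)/2 - log(3)


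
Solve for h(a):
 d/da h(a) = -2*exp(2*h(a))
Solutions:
 h(a) = log(-sqrt(-1/(C1 - 2*a))) - log(2)/2
 h(a) = log(-1/(C1 - 2*a))/2 - log(2)/2


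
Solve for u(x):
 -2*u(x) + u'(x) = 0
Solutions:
 u(x) = C1*exp(2*x)


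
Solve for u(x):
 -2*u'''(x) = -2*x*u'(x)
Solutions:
 u(x) = C1 + Integral(C2*airyai(x) + C3*airybi(x), x)


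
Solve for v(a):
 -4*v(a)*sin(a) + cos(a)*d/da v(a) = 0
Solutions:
 v(a) = C1/cos(a)^4


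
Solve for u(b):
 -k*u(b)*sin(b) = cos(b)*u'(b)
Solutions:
 u(b) = C1*exp(k*log(cos(b)))


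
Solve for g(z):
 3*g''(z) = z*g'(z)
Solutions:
 g(z) = C1 + C2*erfi(sqrt(6)*z/6)


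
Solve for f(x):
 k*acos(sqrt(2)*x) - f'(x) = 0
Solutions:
 f(x) = C1 + k*(x*acos(sqrt(2)*x) - sqrt(2)*sqrt(1 - 2*x^2)/2)


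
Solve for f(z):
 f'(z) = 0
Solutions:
 f(z) = C1


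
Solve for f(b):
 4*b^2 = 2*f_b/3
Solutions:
 f(b) = C1 + 2*b^3


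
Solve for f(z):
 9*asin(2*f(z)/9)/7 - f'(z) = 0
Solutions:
 Integral(1/asin(2*_y/9), (_y, f(z))) = C1 + 9*z/7


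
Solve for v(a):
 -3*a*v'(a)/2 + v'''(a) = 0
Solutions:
 v(a) = C1 + Integral(C2*airyai(2^(2/3)*3^(1/3)*a/2) + C3*airybi(2^(2/3)*3^(1/3)*a/2), a)


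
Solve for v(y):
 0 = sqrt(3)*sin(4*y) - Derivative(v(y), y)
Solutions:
 v(y) = C1 - sqrt(3)*cos(4*y)/4


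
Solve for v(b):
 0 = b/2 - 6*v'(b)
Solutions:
 v(b) = C1 + b^2/24


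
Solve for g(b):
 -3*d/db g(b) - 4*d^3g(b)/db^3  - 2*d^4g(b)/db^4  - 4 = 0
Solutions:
 g(b) = C1 + C2*exp(b*(-8 + 8*2^(2/3)/(9*sqrt(145) + 113)^(1/3) + 2^(1/3)*(9*sqrt(145) + 113)^(1/3))/12)*sin(2^(1/3)*sqrt(3)*b*(-(9*sqrt(145) + 113)^(1/3) + 8*2^(1/3)/(9*sqrt(145) + 113)^(1/3))/12) + C3*exp(b*(-8 + 8*2^(2/3)/(9*sqrt(145) + 113)^(1/3) + 2^(1/3)*(9*sqrt(145) + 113)^(1/3))/12)*cos(2^(1/3)*sqrt(3)*b*(-(9*sqrt(145) + 113)^(1/3) + 8*2^(1/3)/(9*sqrt(145) + 113)^(1/3))/12) + C4*exp(-b*(8*2^(2/3)/(9*sqrt(145) + 113)^(1/3) + 4 + 2^(1/3)*(9*sqrt(145) + 113)^(1/3))/6) - 4*b/3


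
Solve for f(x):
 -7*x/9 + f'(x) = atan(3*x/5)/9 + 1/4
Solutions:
 f(x) = C1 + 7*x^2/18 + x*atan(3*x/5)/9 + x/4 - 5*log(9*x^2 + 25)/54


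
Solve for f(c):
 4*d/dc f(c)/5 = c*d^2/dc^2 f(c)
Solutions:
 f(c) = C1 + C2*c^(9/5)


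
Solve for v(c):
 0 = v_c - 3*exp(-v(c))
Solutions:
 v(c) = log(C1 + 3*c)


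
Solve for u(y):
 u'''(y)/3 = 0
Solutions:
 u(y) = C1 + C2*y + C3*y^2


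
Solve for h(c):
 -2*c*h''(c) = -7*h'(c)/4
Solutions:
 h(c) = C1 + C2*c^(15/8)


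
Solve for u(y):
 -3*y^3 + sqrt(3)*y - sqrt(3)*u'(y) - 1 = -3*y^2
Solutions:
 u(y) = C1 - sqrt(3)*y^4/4 + sqrt(3)*y^3/3 + y^2/2 - sqrt(3)*y/3


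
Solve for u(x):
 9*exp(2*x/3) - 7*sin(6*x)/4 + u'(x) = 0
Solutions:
 u(x) = C1 - 27*exp(2*x/3)/2 - 7*cos(6*x)/24


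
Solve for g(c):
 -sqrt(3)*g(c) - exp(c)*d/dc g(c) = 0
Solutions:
 g(c) = C1*exp(sqrt(3)*exp(-c))


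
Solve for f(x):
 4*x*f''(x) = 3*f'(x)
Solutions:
 f(x) = C1 + C2*x^(7/4)


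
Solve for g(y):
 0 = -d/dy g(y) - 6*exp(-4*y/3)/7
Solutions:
 g(y) = C1 + 9*exp(-4*y/3)/14


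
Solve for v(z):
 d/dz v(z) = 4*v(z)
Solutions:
 v(z) = C1*exp(4*z)


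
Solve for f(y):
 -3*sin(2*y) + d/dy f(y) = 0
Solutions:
 f(y) = C1 - 3*cos(2*y)/2


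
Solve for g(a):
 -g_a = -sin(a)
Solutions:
 g(a) = C1 - cos(a)


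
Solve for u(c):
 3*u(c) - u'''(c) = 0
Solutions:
 u(c) = C3*exp(3^(1/3)*c) + (C1*sin(3^(5/6)*c/2) + C2*cos(3^(5/6)*c/2))*exp(-3^(1/3)*c/2)


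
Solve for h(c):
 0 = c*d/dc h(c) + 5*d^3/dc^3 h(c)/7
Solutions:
 h(c) = C1 + Integral(C2*airyai(-5^(2/3)*7^(1/3)*c/5) + C3*airybi(-5^(2/3)*7^(1/3)*c/5), c)


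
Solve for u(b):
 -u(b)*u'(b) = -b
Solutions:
 u(b) = -sqrt(C1 + b^2)
 u(b) = sqrt(C1 + b^2)


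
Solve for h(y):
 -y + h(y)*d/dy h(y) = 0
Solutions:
 h(y) = -sqrt(C1 + y^2)
 h(y) = sqrt(C1 + y^2)


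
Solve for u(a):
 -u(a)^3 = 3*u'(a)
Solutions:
 u(a) = -sqrt(6)*sqrt(-1/(C1 - a))/2
 u(a) = sqrt(6)*sqrt(-1/(C1 - a))/2


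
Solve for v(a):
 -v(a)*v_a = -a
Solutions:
 v(a) = -sqrt(C1 + a^2)
 v(a) = sqrt(C1 + a^2)


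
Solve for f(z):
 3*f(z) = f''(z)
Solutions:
 f(z) = C1*exp(-sqrt(3)*z) + C2*exp(sqrt(3)*z)


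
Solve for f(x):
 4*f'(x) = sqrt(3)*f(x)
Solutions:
 f(x) = C1*exp(sqrt(3)*x/4)


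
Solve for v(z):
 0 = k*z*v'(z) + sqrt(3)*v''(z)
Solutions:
 v(z) = Piecewise((-sqrt(2)*3^(1/4)*sqrt(pi)*C1*erf(sqrt(2)*3^(3/4)*sqrt(k)*z/6)/(2*sqrt(k)) - C2, (k > 0) | (k < 0)), (-C1*z - C2, True))


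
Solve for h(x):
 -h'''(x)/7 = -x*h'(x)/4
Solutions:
 h(x) = C1 + Integral(C2*airyai(14^(1/3)*x/2) + C3*airybi(14^(1/3)*x/2), x)


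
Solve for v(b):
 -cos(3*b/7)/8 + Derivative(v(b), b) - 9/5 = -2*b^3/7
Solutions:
 v(b) = C1 - b^4/14 + 9*b/5 + 7*sin(3*b/7)/24


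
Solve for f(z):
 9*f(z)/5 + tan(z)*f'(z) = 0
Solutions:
 f(z) = C1/sin(z)^(9/5)


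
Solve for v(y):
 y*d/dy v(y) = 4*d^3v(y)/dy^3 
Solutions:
 v(y) = C1 + Integral(C2*airyai(2^(1/3)*y/2) + C3*airybi(2^(1/3)*y/2), y)


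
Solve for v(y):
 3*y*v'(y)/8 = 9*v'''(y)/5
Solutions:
 v(y) = C1 + Integral(C2*airyai(3^(2/3)*5^(1/3)*y/6) + C3*airybi(3^(2/3)*5^(1/3)*y/6), y)


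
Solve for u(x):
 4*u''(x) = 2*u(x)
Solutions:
 u(x) = C1*exp(-sqrt(2)*x/2) + C2*exp(sqrt(2)*x/2)


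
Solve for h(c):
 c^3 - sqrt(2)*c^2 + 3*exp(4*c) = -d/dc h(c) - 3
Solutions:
 h(c) = C1 - c^4/4 + sqrt(2)*c^3/3 - 3*c - 3*exp(4*c)/4


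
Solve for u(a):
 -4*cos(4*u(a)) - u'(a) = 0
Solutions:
 u(a) = -asin((C1 + exp(32*a))/(C1 - exp(32*a)))/4 + pi/4
 u(a) = asin((C1 + exp(32*a))/(C1 - exp(32*a)))/4


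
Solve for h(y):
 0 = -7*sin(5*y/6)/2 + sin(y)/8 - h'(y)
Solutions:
 h(y) = C1 + 21*cos(5*y/6)/5 - cos(y)/8


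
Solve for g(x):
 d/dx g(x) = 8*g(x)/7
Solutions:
 g(x) = C1*exp(8*x/7)


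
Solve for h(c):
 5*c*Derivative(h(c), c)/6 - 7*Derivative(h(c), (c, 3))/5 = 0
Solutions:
 h(c) = C1 + Integral(C2*airyai(210^(2/3)*c/42) + C3*airybi(210^(2/3)*c/42), c)


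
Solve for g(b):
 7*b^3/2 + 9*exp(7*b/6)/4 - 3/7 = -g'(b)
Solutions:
 g(b) = C1 - 7*b^4/8 + 3*b/7 - 27*exp(7*b/6)/14


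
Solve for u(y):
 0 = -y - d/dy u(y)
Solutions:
 u(y) = C1 - y^2/2


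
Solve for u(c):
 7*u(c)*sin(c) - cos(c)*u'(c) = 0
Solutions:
 u(c) = C1/cos(c)^7


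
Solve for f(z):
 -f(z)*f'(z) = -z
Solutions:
 f(z) = -sqrt(C1 + z^2)
 f(z) = sqrt(C1 + z^2)


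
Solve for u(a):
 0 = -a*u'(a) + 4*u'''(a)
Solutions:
 u(a) = C1 + Integral(C2*airyai(2^(1/3)*a/2) + C3*airybi(2^(1/3)*a/2), a)


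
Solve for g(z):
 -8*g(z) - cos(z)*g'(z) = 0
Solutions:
 g(z) = C1*(sin(z)^4 - 4*sin(z)^3 + 6*sin(z)^2 - 4*sin(z) + 1)/(sin(z)^4 + 4*sin(z)^3 + 6*sin(z)^2 + 4*sin(z) + 1)


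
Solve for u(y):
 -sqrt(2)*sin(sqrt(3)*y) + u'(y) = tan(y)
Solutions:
 u(y) = C1 - log(cos(y)) - sqrt(6)*cos(sqrt(3)*y)/3


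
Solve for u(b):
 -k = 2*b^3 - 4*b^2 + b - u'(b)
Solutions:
 u(b) = C1 + b^4/2 - 4*b^3/3 + b^2/2 + b*k


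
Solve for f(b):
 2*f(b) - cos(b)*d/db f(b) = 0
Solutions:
 f(b) = C1*(sin(b) + 1)/(sin(b) - 1)


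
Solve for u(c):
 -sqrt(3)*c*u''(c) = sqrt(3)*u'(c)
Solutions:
 u(c) = C1 + C2*log(c)


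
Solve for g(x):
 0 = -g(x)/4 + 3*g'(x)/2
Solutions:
 g(x) = C1*exp(x/6)


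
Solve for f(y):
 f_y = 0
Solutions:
 f(y) = C1


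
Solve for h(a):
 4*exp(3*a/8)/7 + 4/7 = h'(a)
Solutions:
 h(a) = C1 + 4*a/7 + 32*exp(3*a/8)/21


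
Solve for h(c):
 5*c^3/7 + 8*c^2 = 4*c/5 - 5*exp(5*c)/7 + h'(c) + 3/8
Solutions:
 h(c) = C1 + 5*c^4/28 + 8*c^3/3 - 2*c^2/5 - 3*c/8 + exp(5*c)/7


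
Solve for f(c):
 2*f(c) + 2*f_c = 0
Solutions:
 f(c) = C1*exp(-c)


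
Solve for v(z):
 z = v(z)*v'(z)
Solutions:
 v(z) = -sqrt(C1 + z^2)
 v(z) = sqrt(C1 + z^2)


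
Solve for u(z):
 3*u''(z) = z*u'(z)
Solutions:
 u(z) = C1 + C2*erfi(sqrt(6)*z/6)


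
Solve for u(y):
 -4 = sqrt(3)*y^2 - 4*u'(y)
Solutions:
 u(y) = C1 + sqrt(3)*y^3/12 + y


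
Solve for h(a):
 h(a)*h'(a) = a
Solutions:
 h(a) = -sqrt(C1 + a^2)
 h(a) = sqrt(C1 + a^2)


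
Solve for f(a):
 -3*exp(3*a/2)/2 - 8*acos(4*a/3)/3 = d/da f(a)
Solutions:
 f(a) = C1 - 8*a*acos(4*a/3)/3 + 2*sqrt(9 - 16*a^2)/3 - exp(3*a/2)


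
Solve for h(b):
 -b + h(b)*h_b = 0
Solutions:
 h(b) = -sqrt(C1 + b^2)
 h(b) = sqrt(C1 + b^2)


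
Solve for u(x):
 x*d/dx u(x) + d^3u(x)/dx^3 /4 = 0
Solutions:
 u(x) = C1 + Integral(C2*airyai(-2^(2/3)*x) + C3*airybi(-2^(2/3)*x), x)


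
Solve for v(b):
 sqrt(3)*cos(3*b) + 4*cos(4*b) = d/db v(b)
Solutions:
 v(b) = C1 + sqrt(3)*sin(3*b)/3 + sin(4*b)


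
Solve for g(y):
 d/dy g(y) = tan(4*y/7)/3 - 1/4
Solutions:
 g(y) = C1 - y/4 - 7*log(cos(4*y/7))/12


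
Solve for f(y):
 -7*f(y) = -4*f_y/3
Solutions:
 f(y) = C1*exp(21*y/4)


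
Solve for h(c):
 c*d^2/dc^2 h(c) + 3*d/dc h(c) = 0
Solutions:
 h(c) = C1 + C2/c^2


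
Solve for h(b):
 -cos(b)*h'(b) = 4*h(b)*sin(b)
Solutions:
 h(b) = C1*cos(b)^4


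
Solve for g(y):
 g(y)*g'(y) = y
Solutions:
 g(y) = -sqrt(C1 + y^2)
 g(y) = sqrt(C1 + y^2)


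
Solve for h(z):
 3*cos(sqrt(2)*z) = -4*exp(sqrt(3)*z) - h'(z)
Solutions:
 h(z) = C1 - 4*sqrt(3)*exp(sqrt(3)*z)/3 - 3*sqrt(2)*sin(sqrt(2)*z)/2


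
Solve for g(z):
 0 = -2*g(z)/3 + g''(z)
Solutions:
 g(z) = C1*exp(-sqrt(6)*z/3) + C2*exp(sqrt(6)*z/3)


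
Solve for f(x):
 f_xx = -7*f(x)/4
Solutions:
 f(x) = C1*sin(sqrt(7)*x/2) + C2*cos(sqrt(7)*x/2)


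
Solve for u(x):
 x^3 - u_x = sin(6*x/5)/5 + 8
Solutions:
 u(x) = C1 + x^4/4 - 8*x + cos(6*x/5)/6


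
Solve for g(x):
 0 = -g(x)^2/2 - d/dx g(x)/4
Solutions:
 g(x) = 1/(C1 + 2*x)


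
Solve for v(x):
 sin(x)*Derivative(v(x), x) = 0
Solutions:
 v(x) = C1


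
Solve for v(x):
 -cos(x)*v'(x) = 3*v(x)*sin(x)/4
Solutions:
 v(x) = C1*cos(x)^(3/4)


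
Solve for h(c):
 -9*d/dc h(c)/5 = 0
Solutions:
 h(c) = C1


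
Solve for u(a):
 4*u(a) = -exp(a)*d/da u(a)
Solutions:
 u(a) = C1*exp(4*exp(-a))


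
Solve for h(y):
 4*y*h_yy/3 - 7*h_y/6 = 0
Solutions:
 h(y) = C1 + C2*y^(15/8)


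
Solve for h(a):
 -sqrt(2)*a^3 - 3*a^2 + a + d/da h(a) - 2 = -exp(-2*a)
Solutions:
 h(a) = C1 + sqrt(2)*a^4/4 + a^3 - a^2/2 + 2*a + exp(-2*a)/2


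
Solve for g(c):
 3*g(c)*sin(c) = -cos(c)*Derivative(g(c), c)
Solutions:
 g(c) = C1*cos(c)^3


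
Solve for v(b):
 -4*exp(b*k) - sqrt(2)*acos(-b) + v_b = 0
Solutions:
 v(b) = C1 + sqrt(2)*(b*acos(-b) + sqrt(1 - b^2)) + 4*Piecewise((exp(b*k)/k, Ne(k, 0)), (b, True))


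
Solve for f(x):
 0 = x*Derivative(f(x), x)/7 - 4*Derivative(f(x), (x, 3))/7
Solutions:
 f(x) = C1 + Integral(C2*airyai(2^(1/3)*x/2) + C3*airybi(2^(1/3)*x/2), x)


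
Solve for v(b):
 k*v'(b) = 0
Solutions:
 v(b) = C1


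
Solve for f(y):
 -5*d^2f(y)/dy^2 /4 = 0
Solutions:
 f(y) = C1 + C2*y


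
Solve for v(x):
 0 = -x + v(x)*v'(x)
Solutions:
 v(x) = -sqrt(C1 + x^2)
 v(x) = sqrt(C1 + x^2)


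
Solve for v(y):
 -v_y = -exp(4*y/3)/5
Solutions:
 v(y) = C1 + 3*exp(4*y/3)/20


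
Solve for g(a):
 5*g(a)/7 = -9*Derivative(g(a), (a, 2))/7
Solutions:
 g(a) = C1*sin(sqrt(5)*a/3) + C2*cos(sqrt(5)*a/3)


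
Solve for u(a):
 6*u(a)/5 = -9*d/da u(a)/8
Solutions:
 u(a) = C1*exp(-16*a/15)


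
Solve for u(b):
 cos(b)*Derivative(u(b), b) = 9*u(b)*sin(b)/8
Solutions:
 u(b) = C1/cos(b)^(9/8)


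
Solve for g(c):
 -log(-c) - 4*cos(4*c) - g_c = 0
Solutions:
 g(c) = C1 - c*log(-c) + c - sin(4*c)


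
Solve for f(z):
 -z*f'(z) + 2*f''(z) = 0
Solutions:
 f(z) = C1 + C2*erfi(z/2)


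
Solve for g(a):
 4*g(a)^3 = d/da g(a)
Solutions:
 g(a) = -sqrt(2)*sqrt(-1/(C1 + 4*a))/2
 g(a) = sqrt(2)*sqrt(-1/(C1 + 4*a))/2


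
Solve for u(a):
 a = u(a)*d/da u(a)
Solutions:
 u(a) = -sqrt(C1 + a^2)
 u(a) = sqrt(C1 + a^2)


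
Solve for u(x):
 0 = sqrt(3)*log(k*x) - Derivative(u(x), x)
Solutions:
 u(x) = C1 + sqrt(3)*x*log(k*x) - sqrt(3)*x


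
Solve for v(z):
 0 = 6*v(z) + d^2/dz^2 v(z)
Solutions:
 v(z) = C1*sin(sqrt(6)*z) + C2*cos(sqrt(6)*z)


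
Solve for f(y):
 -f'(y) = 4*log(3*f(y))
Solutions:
 Integral(1/(log(_y) + log(3)), (_y, f(y)))/4 = C1 - y


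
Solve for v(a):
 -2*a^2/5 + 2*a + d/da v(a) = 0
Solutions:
 v(a) = C1 + 2*a^3/15 - a^2


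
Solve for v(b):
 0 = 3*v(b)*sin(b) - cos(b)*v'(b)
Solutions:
 v(b) = C1/cos(b)^3


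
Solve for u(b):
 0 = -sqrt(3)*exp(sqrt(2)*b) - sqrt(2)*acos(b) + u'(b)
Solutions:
 u(b) = C1 + sqrt(2)*(b*acos(b) - sqrt(1 - b^2)) + sqrt(6)*exp(sqrt(2)*b)/2


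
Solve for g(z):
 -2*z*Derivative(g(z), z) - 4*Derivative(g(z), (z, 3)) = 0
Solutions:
 g(z) = C1 + Integral(C2*airyai(-2^(2/3)*z/2) + C3*airybi(-2^(2/3)*z/2), z)


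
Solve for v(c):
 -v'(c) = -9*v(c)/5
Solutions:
 v(c) = C1*exp(9*c/5)


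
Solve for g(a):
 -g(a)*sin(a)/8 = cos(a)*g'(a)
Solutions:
 g(a) = C1*cos(a)^(1/8)


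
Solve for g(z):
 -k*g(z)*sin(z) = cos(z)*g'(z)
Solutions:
 g(z) = C1*exp(k*log(cos(z)))


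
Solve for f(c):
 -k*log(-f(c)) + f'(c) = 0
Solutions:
 -li(-f(c)) = C1 + c*k


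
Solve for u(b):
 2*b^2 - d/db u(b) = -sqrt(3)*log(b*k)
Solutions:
 u(b) = C1 + 2*b^3/3 + sqrt(3)*b*log(b*k) - sqrt(3)*b


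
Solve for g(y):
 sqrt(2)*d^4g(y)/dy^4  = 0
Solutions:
 g(y) = C1 + C2*y + C3*y^2 + C4*y^3


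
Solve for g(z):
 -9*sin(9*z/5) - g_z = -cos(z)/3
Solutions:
 g(z) = C1 + sin(z)/3 + 5*cos(9*z/5)


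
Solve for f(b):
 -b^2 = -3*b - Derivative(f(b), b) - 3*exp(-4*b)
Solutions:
 f(b) = C1 + b^3/3 - 3*b^2/2 + 3*exp(-4*b)/4


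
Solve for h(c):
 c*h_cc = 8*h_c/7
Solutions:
 h(c) = C1 + C2*c^(15/7)


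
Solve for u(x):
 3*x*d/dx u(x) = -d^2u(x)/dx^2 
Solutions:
 u(x) = C1 + C2*erf(sqrt(6)*x/2)


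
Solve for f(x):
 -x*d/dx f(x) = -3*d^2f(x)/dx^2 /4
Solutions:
 f(x) = C1 + C2*erfi(sqrt(6)*x/3)


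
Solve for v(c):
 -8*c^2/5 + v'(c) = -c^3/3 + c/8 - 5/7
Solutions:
 v(c) = C1 - c^4/12 + 8*c^3/15 + c^2/16 - 5*c/7


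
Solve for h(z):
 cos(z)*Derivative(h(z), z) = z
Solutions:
 h(z) = C1 + Integral(z/cos(z), z)


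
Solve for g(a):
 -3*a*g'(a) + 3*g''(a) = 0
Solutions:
 g(a) = C1 + C2*erfi(sqrt(2)*a/2)


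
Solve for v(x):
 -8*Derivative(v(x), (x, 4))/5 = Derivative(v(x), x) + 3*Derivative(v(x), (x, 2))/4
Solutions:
 v(x) = C1 + C2*exp(-10^(1/3)*x*(-(16 + sqrt(266))^(1/3) + 10^(1/3)/(16 + sqrt(266))^(1/3))/16)*sin(10^(1/3)*sqrt(3)*x*(10^(1/3)/(16 + sqrt(266))^(1/3) + (16 + sqrt(266))^(1/3))/16) + C3*exp(-10^(1/3)*x*(-(16 + sqrt(266))^(1/3) + 10^(1/3)/(16 + sqrt(266))^(1/3))/16)*cos(10^(1/3)*sqrt(3)*x*(10^(1/3)/(16 + sqrt(266))^(1/3) + (16 + sqrt(266))^(1/3))/16) + C4*exp(10^(1/3)*x*(-(16 + sqrt(266))^(1/3) + 10^(1/3)/(16 + sqrt(266))^(1/3))/8)


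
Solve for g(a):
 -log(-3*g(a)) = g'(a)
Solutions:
 Integral(1/(log(-_y) + log(3)), (_y, g(a))) = C1 - a


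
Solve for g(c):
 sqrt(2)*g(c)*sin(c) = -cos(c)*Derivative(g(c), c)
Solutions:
 g(c) = C1*cos(c)^(sqrt(2))


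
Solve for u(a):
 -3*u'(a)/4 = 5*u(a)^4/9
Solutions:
 u(a) = 3^(2/3)*(1/(C1 + 20*a))^(1/3)
 u(a) = (-3^(2/3) - 3*3^(1/6)*I)*(1/(C1 + 20*a))^(1/3)/2
 u(a) = (-3^(2/3) + 3*3^(1/6)*I)*(1/(C1 + 20*a))^(1/3)/2


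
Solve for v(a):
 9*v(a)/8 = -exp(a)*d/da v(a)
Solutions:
 v(a) = C1*exp(9*exp(-a)/8)


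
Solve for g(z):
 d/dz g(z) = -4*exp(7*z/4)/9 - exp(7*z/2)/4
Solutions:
 g(z) = C1 - 16*exp(7*z/4)/63 - exp(7*z/2)/14


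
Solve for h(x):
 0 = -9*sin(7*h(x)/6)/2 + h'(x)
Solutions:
 -9*x/2 + 3*log(cos(7*h(x)/6) - 1)/7 - 3*log(cos(7*h(x)/6) + 1)/7 = C1


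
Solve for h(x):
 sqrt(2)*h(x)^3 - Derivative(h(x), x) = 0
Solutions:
 h(x) = -sqrt(2)*sqrt(-1/(C1 + sqrt(2)*x))/2
 h(x) = sqrt(2)*sqrt(-1/(C1 + sqrt(2)*x))/2


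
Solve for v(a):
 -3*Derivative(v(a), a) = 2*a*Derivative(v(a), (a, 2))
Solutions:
 v(a) = C1 + C2/sqrt(a)


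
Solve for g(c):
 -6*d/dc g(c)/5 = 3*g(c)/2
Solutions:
 g(c) = C1*exp(-5*c/4)


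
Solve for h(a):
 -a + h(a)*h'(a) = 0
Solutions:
 h(a) = -sqrt(C1 + a^2)
 h(a) = sqrt(C1 + a^2)


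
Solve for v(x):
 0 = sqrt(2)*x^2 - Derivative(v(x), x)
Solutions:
 v(x) = C1 + sqrt(2)*x^3/3


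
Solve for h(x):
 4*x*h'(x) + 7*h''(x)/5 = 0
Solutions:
 h(x) = C1 + C2*erf(sqrt(70)*x/7)


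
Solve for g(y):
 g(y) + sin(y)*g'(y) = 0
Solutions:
 g(y) = C1*sqrt(cos(y) + 1)/sqrt(cos(y) - 1)


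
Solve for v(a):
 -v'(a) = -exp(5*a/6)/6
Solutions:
 v(a) = C1 + exp(5*a/6)/5


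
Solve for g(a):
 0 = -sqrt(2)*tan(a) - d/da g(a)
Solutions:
 g(a) = C1 + sqrt(2)*log(cos(a))


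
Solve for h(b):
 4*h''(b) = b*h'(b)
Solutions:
 h(b) = C1 + C2*erfi(sqrt(2)*b/4)


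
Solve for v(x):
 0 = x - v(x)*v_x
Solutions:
 v(x) = -sqrt(C1 + x^2)
 v(x) = sqrt(C1 + x^2)


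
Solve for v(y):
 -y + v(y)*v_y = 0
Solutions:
 v(y) = -sqrt(C1 + y^2)
 v(y) = sqrt(C1 + y^2)


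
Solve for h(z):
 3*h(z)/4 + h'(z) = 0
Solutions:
 h(z) = C1*exp(-3*z/4)


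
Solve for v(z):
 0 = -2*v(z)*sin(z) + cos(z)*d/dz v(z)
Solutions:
 v(z) = C1/cos(z)^2


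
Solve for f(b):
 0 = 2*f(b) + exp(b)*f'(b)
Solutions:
 f(b) = C1*exp(2*exp(-b))


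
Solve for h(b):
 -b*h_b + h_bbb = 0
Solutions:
 h(b) = C1 + Integral(C2*airyai(b) + C3*airybi(b), b)


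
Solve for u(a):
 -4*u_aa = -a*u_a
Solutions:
 u(a) = C1 + C2*erfi(sqrt(2)*a/4)


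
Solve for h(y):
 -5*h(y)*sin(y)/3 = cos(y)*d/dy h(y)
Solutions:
 h(y) = C1*cos(y)^(5/3)


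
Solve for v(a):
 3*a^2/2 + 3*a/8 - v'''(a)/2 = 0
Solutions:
 v(a) = C1 + C2*a + C3*a^2 + a^5/20 + a^4/32


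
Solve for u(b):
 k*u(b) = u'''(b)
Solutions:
 u(b) = C1*exp(b*k^(1/3)) + C2*exp(b*k^(1/3)*(-1 + sqrt(3)*I)/2) + C3*exp(-b*k^(1/3)*(1 + sqrt(3)*I)/2)


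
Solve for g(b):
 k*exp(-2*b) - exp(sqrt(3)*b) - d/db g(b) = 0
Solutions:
 g(b) = C1 - k*exp(-2*b)/2 - sqrt(3)*exp(sqrt(3)*b)/3


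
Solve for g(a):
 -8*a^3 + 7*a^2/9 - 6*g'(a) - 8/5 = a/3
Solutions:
 g(a) = C1 - a^4/3 + 7*a^3/162 - a^2/36 - 4*a/15


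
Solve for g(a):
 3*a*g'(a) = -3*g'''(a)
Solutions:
 g(a) = C1 + Integral(C2*airyai(-a) + C3*airybi(-a), a)


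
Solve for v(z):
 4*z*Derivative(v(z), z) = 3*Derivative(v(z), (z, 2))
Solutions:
 v(z) = C1 + C2*erfi(sqrt(6)*z/3)


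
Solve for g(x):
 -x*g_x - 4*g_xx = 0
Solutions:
 g(x) = C1 + C2*erf(sqrt(2)*x/4)


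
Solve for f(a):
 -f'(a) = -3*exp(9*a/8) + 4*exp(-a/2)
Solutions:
 f(a) = C1 + 8*exp(9*a/8)/3 + 8*exp(-a/2)


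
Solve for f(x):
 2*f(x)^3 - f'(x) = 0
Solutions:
 f(x) = -sqrt(2)*sqrt(-1/(C1 + 2*x))/2
 f(x) = sqrt(2)*sqrt(-1/(C1 + 2*x))/2


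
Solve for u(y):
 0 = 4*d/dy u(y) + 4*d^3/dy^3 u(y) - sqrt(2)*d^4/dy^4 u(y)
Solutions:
 u(y) = C1 + C2*exp(y*(-(3*sqrt(354) + 43*sqrt(2))^(1/3) - 8/(3*sqrt(354) + 43*sqrt(2))^(1/3) + 4*sqrt(2))/6)*sin(sqrt(3)*y*(-(3*sqrt(354) + 43*sqrt(2))^(1/3) + 8/(3*sqrt(354) + 43*sqrt(2))^(1/3))/6) + C3*exp(y*(-(3*sqrt(354) + 43*sqrt(2))^(1/3) - 8/(3*sqrt(354) + 43*sqrt(2))^(1/3) + 4*sqrt(2))/6)*cos(sqrt(3)*y*(-(3*sqrt(354) + 43*sqrt(2))^(1/3) + 8/(3*sqrt(354) + 43*sqrt(2))^(1/3))/6) + C4*exp(y*(8/(3*sqrt(354) + 43*sqrt(2))^(1/3) + 2*sqrt(2) + (3*sqrt(354) + 43*sqrt(2))^(1/3))/3)


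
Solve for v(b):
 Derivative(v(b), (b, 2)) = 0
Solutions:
 v(b) = C1 + C2*b


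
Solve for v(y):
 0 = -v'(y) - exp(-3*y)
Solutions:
 v(y) = C1 + exp(-3*y)/3


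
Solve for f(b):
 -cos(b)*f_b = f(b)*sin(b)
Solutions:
 f(b) = C1*cos(b)


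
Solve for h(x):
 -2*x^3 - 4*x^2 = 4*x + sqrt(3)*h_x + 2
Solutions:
 h(x) = C1 - sqrt(3)*x^4/6 - 4*sqrt(3)*x^3/9 - 2*sqrt(3)*x^2/3 - 2*sqrt(3)*x/3


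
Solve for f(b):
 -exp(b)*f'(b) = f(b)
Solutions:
 f(b) = C1*exp(exp(-b))


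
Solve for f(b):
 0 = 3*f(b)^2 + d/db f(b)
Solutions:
 f(b) = 1/(C1 + 3*b)


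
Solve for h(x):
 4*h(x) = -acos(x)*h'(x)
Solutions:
 h(x) = C1*exp(-4*Integral(1/acos(x), x))


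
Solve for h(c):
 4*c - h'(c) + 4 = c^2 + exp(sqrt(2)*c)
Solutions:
 h(c) = C1 - c^3/3 + 2*c^2 + 4*c - sqrt(2)*exp(sqrt(2)*c)/2


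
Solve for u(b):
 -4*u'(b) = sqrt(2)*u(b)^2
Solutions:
 u(b) = 4/(C1 + sqrt(2)*b)


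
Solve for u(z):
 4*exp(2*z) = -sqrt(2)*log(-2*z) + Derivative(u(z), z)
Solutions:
 u(z) = C1 + sqrt(2)*z*log(-z) + sqrt(2)*z*(-1 + log(2)) + 2*exp(2*z)
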